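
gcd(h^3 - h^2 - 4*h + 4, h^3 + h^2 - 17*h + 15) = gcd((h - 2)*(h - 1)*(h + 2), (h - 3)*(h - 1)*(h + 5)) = h - 1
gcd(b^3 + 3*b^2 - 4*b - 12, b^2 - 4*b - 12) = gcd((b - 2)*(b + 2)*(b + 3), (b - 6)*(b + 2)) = b + 2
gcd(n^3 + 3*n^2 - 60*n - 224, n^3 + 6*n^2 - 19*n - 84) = n + 7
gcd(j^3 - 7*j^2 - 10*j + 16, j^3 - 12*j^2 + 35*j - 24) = j^2 - 9*j + 8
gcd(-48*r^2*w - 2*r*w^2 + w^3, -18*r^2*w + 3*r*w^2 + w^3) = 6*r*w + w^2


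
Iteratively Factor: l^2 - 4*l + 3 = (l - 3)*(l - 1)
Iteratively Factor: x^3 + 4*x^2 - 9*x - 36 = (x - 3)*(x^2 + 7*x + 12) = (x - 3)*(x + 3)*(x + 4)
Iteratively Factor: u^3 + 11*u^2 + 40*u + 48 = (u + 4)*(u^2 + 7*u + 12) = (u + 3)*(u + 4)*(u + 4)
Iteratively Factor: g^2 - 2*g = (g)*(g - 2)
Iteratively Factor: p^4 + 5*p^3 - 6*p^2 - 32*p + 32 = (p - 1)*(p^3 + 6*p^2 - 32) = (p - 1)*(p + 4)*(p^2 + 2*p - 8) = (p - 2)*(p - 1)*(p + 4)*(p + 4)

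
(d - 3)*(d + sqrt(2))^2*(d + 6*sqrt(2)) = d^4 - 3*d^3 + 8*sqrt(2)*d^3 - 24*sqrt(2)*d^2 + 26*d^2 - 78*d + 12*sqrt(2)*d - 36*sqrt(2)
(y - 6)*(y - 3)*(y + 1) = y^3 - 8*y^2 + 9*y + 18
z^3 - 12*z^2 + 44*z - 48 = (z - 6)*(z - 4)*(z - 2)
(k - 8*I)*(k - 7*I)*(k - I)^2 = k^4 - 17*I*k^3 - 87*k^2 + 127*I*k + 56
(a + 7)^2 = a^2 + 14*a + 49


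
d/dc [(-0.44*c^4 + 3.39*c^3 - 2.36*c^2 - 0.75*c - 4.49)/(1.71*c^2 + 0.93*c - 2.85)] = (-1.5048*c^5 + 4.5693*c^4 + 11.3214*c^3 - 29.8968*c^2 + 28.8078*c + 6.3132)/(2.9241*c^4 + 3.1806*c^3 - 8.8821*c^2 - 5.301*c + 8.1225)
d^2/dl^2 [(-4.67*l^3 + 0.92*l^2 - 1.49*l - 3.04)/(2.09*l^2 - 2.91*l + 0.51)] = (5.6843418860808e-14*l^4 - 70.96279*l^3 - 43.97343*l^2 + 113.175*l - 48.94941)/(9.129329*l^6 - 38.133513*l^5 + 59.77818*l^4 - 43.252785*l^3 + 14.58702*l^2 - 2.270673*l + 0.132651)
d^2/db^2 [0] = 0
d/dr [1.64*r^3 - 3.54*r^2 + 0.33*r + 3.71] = 4.92*r^2 - 7.08*r + 0.33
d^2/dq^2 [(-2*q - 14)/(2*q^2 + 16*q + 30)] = 2*(-4*(q + 4)^2*(q + 7) + 3*(q + 5)*(q^2 + 8*q + 15))/(q^2 + 8*q + 15)^3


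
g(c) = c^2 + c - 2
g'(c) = 2*c + 1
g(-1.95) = -0.15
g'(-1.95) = -2.90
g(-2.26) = 0.85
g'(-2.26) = -3.52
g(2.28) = 5.48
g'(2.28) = 5.56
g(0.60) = -1.04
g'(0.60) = 2.20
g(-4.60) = 14.56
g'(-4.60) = -8.20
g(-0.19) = -2.15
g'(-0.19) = 0.62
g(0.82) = -0.51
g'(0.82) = 2.64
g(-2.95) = 3.75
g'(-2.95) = -4.90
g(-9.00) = 70.00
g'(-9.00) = -17.00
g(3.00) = 10.00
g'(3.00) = 7.00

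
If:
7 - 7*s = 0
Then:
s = 1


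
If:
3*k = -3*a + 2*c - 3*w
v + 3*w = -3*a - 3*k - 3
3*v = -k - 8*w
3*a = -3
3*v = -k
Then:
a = -1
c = -3/2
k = 0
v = 0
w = 0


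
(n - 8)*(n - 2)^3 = n^4 - 14*n^3 + 60*n^2 - 104*n + 64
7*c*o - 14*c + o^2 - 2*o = (7*c + o)*(o - 2)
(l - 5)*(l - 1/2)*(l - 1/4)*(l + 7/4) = l^4 - 4*l^3 - 99*l^2/16 + 197*l/32 - 35/32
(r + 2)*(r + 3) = r^2 + 5*r + 6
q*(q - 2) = q^2 - 2*q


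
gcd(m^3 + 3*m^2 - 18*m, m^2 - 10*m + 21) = m - 3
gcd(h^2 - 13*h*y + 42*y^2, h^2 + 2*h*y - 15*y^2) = 1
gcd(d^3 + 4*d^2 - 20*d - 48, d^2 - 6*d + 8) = d - 4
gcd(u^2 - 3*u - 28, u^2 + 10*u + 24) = u + 4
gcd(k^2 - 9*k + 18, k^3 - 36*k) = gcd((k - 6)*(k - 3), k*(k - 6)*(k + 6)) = k - 6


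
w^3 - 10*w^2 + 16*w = w*(w - 8)*(w - 2)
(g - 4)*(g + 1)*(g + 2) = g^3 - g^2 - 10*g - 8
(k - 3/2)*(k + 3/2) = k^2 - 9/4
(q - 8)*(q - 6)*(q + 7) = q^3 - 7*q^2 - 50*q + 336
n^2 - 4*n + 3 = (n - 3)*(n - 1)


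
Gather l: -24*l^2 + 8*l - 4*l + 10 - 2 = -24*l^2 + 4*l + 8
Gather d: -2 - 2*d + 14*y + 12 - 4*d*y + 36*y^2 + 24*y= d*(-4*y - 2) + 36*y^2 + 38*y + 10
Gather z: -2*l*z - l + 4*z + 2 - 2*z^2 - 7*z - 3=-l - 2*z^2 + z*(-2*l - 3) - 1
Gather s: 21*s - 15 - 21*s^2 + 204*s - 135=-21*s^2 + 225*s - 150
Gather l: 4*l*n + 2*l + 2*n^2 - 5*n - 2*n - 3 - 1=l*(4*n + 2) + 2*n^2 - 7*n - 4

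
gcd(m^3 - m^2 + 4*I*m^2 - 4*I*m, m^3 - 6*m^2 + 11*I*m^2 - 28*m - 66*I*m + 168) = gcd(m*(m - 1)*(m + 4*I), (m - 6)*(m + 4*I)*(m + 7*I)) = m + 4*I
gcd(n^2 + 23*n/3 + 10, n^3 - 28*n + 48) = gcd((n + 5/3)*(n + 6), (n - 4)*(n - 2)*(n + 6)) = n + 6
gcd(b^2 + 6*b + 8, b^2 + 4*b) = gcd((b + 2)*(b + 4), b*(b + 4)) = b + 4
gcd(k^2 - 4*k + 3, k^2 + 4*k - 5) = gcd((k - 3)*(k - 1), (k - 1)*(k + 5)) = k - 1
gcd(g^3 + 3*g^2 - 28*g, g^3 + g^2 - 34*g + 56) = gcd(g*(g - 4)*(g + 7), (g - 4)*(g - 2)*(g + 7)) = g^2 + 3*g - 28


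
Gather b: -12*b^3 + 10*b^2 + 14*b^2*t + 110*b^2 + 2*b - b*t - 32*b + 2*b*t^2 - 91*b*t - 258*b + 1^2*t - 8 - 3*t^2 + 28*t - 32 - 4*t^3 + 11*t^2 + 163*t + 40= -12*b^3 + b^2*(14*t + 120) + b*(2*t^2 - 92*t - 288) - 4*t^3 + 8*t^2 + 192*t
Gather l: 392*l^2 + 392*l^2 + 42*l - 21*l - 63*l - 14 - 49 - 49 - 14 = 784*l^2 - 42*l - 126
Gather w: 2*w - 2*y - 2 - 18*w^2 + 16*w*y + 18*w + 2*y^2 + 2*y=-18*w^2 + w*(16*y + 20) + 2*y^2 - 2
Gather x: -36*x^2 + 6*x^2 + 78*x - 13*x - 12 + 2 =-30*x^2 + 65*x - 10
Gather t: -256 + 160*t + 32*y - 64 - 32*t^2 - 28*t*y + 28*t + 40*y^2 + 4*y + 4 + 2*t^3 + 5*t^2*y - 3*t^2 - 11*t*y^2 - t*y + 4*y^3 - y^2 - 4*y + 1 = 2*t^3 + t^2*(5*y - 35) + t*(-11*y^2 - 29*y + 188) + 4*y^3 + 39*y^2 + 32*y - 315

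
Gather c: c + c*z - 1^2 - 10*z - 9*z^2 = c*(z + 1) - 9*z^2 - 10*z - 1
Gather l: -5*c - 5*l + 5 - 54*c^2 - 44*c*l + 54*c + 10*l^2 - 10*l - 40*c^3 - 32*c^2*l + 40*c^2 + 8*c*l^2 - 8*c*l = -40*c^3 - 14*c^2 + 49*c + l^2*(8*c + 10) + l*(-32*c^2 - 52*c - 15) + 5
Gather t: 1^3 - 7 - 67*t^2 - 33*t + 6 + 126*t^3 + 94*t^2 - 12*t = 126*t^3 + 27*t^2 - 45*t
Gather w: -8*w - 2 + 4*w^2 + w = 4*w^2 - 7*w - 2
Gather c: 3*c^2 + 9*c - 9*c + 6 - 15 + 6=3*c^2 - 3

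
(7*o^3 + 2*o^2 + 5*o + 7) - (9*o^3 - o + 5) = -2*o^3 + 2*o^2 + 6*o + 2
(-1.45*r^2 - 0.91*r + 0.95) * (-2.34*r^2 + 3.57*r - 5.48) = 3.393*r^4 - 3.0471*r^3 + 2.4743*r^2 + 8.3783*r - 5.206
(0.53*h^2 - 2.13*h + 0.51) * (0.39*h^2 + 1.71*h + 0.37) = 0.2067*h^4 + 0.0756*h^3 - 3.2473*h^2 + 0.0840000000000001*h + 0.1887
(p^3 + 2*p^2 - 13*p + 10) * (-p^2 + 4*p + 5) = -p^5 + 2*p^4 + 26*p^3 - 52*p^2 - 25*p + 50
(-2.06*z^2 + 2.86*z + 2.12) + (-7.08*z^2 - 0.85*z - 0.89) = -9.14*z^2 + 2.01*z + 1.23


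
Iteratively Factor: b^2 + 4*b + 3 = (b + 1)*(b + 3)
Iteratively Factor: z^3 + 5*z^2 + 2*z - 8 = (z + 2)*(z^2 + 3*z - 4) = (z - 1)*(z + 2)*(z + 4)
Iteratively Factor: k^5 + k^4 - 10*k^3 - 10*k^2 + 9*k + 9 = (k - 3)*(k^4 + 4*k^3 + 2*k^2 - 4*k - 3) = (k - 3)*(k + 3)*(k^3 + k^2 - k - 1) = (k - 3)*(k + 1)*(k + 3)*(k^2 - 1) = (k - 3)*(k - 1)*(k + 1)*(k + 3)*(k + 1)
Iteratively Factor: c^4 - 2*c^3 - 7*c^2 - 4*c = (c + 1)*(c^3 - 3*c^2 - 4*c) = (c - 4)*(c + 1)*(c^2 + c) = c*(c - 4)*(c + 1)*(c + 1)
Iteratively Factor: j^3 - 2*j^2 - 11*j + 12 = (j - 4)*(j^2 + 2*j - 3) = (j - 4)*(j + 3)*(j - 1)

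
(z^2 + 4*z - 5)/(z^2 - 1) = (z + 5)/(z + 1)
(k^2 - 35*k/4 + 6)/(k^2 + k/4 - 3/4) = (k - 8)/(k + 1)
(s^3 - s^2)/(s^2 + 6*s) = s*(s - 1)/(s + 6)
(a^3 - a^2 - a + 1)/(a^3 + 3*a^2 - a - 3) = (a - 1)/(a + 3)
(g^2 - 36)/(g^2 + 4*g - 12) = (g - 6)/(g - 2)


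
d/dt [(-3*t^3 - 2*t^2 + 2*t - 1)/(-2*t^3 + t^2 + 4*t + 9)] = (-7*t^4 - 16*t^3 - 97*t^2 - 34*t + 22)/(4*t^6 - 4*t^5 - 15*t^4 - 28*t^3 + 34*t^2 + 72*t + 81)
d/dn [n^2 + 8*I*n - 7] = 2*n + 8*I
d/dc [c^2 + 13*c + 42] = 2*c + 13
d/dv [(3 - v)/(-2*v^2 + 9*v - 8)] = (2*v^2 - 9*v - (v - 3)*(4*v - 9) + 8)/(2*v^2 - 9*v + 8)^2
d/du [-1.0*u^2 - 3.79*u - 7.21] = -2.0*u - 3.79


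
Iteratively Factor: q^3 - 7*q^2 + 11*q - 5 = (q - 1)*(q^2 - 6*q + 5) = (q - 5)*(q - 1)*(q - 1)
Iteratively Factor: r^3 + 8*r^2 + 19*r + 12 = (r + 1)*(r^2 + 7*r + 12) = (r + 1)*(r + 3)*(r + 4)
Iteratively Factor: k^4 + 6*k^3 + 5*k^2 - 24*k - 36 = (k + 3)*(k^3 + 3*k^2 - 4*k - 12) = (k + 3)^2*(k^2 - 4) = (k - 2)*(k + 3)^2*(k + 2)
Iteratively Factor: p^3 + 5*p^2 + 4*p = (p + 4)*(p^2 + p) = p*(p + 4)*(p + 1)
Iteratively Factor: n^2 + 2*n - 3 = (n - 1)*(n + 3)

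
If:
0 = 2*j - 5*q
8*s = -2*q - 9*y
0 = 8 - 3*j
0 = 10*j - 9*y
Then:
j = 8/3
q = 16/15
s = -18/5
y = 80/27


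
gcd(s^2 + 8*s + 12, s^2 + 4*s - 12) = s + 6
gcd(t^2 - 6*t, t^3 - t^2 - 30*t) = t^2 - 6*t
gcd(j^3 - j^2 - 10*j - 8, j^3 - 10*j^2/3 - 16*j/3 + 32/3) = j^2 - 2*j - 8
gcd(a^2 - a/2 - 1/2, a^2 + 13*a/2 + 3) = a + 1/2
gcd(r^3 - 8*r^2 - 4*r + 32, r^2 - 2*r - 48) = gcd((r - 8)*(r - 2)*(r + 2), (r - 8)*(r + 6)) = r - 8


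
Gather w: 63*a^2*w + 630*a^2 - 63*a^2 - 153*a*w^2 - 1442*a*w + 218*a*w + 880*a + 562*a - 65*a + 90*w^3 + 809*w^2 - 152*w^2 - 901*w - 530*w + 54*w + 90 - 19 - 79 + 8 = 567*a^2 + 1377*a + 90*w^3 + w^2*(657 - 153*a) + w*(63*a^2 - 1224*a - 1377)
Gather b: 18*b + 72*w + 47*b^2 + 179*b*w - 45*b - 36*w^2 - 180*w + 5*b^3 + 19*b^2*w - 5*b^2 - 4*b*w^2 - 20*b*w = 5*b^3 + b^2*(19*w + 42) + b*(-4*w^2 + 159*w - 27) - 36*w^2 - 108*w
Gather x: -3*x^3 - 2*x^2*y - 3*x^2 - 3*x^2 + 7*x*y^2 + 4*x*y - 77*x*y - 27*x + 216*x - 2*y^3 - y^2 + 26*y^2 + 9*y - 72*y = -3*x^3 + x^2*(-2*y - 6) + x*(7*y^2 - 73*y + 189) - 2*y^3 + 25*y^2 - 63*y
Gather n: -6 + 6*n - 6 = 6*n - 12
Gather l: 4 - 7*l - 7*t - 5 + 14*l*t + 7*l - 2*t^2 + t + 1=14*l*t - 2*t^2 - 6*t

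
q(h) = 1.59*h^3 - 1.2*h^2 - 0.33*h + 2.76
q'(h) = 4.77*h^2 - 2.4*h - 0.33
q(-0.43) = 2.55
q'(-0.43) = 1.58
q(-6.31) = -442.41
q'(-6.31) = 204.74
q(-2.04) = -15.06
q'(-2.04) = 24.42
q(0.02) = 2.75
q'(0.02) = -0.38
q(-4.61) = -177.00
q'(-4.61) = 112.11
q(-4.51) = -166.02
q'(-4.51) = 107.52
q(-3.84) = -103.70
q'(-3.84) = 79.22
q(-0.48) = 2.47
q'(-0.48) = 1.92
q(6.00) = 301.02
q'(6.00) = 156.99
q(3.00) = 33.90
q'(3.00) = 35.40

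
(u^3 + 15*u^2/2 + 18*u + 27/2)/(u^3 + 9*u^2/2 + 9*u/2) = (u + 3)/u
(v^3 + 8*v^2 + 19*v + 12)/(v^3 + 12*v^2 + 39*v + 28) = (v + 3)/(v + 7)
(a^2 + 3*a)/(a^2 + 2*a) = (a + 3)/(a + 2)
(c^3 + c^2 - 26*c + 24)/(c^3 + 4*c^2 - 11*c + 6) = (c - 4)/(c - 1)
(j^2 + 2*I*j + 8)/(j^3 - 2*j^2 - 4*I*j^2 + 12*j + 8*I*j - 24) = (j^2 + 2*I*j + 8)/(j^3 + j^2*(-2 - 4*I) + j*(12 + 8*I) - 24)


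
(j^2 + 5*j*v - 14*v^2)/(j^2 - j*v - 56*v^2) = (-j + 2*v)/(-j + 8*v)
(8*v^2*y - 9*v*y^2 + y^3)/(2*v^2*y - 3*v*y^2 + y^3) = (-8*v + y)/(-2*v + y)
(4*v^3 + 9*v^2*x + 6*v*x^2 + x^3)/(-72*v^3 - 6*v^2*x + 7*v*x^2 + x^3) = (v^2 + 2*v*x + x^2)/(-18*v^2 + 3*v*x + x^2)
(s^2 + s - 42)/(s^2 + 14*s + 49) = (s - 6)/(s + 7)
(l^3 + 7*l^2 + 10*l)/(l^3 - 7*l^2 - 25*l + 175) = l*(l + 2)/(l^2 - 12*l + 35)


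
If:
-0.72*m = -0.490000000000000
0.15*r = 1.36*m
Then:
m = 0.68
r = 6.17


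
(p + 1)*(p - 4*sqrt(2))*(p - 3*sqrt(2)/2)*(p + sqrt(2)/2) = p^4 - 5*sqrt(2)*p^3 + p^3 - 5*sqrt(2)*p^2 + 13*p^2/2 + 13*p/2 + 6*sqrt(2)*p + 6*sqrt(2)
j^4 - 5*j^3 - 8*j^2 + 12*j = j*(j - 6)*(j - 1)*(j + 2)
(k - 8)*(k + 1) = k^2 - 7*k - 8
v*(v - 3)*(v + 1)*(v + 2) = v^4 - 7*v^2 - 6*v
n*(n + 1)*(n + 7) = n^3 + 8*n^2 + 7*n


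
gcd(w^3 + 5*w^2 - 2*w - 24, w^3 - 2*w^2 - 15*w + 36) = w + 4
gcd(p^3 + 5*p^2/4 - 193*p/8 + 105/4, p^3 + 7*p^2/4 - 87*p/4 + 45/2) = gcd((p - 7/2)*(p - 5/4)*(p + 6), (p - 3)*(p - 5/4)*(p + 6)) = p^2 + 19*p/4 - 15/2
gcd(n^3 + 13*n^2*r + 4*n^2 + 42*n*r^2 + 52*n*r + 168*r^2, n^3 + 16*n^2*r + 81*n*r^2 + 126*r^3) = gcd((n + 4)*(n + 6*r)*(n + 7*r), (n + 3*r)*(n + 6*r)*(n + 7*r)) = n^2 + 13*n*r + 42*r^2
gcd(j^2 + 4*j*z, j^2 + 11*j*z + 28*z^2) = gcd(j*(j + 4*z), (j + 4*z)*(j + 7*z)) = j + 4*z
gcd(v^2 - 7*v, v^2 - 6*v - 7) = v - 7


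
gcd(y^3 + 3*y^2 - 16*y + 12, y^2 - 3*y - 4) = 1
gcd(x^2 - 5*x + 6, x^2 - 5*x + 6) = x^2 - 5*x + 6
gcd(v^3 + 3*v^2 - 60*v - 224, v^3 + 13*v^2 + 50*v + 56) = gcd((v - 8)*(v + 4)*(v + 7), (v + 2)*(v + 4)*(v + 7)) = v^2 + 11*v + 28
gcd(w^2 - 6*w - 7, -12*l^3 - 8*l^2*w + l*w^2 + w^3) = 1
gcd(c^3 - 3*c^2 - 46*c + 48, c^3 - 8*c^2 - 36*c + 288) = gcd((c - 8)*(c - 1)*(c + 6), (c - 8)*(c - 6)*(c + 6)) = c^2 - 2*c - 48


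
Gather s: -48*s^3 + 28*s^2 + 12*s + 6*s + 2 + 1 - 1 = -48*s^3 + 28*s^2 + 18*s + 2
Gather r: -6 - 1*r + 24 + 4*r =3*r + 18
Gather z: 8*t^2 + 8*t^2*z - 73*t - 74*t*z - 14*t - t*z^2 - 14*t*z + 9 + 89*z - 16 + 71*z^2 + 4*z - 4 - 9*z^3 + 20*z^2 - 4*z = 8*t^2 - 87*t - 9*z^3 + z^2*(91 - t) + z*(8*t^2 - 88*t + 89) - 11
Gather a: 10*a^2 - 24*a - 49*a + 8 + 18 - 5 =10*a^2 - 73*a + 21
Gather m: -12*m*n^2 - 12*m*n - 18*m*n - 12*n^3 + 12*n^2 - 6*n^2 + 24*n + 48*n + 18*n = m*(-12*n^2 - 30*n) - 12*n^3 + 6*n^2 + 90*n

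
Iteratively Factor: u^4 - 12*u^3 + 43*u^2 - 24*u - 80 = (u + 1)*(u^3 - 13*u^2 + 56*u - 80) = (u - 4)*(u + 1)*(u^2 - 9*u + 20) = (u - 5)*(u - 4)*(u + 1)*(u - 4)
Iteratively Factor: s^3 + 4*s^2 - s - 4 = (s + 1)*(s^2 + 3*s - 4) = (s - 1)*(s + 1)*(s + 4)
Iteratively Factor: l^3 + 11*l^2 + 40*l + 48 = (l + 4)*(l^2 + 7*l + 12) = (l + 4)^2*(l + 3)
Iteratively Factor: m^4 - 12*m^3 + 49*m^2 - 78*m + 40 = (m - 2)*(m^3 - 10*m^2 + 29*m - 20) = (m - 4)*(m - 2)*(m^2 - 6*m + 5) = (m - 4)*(m - 2)*(m - 1)*(m - 5)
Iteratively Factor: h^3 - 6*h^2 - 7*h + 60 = (h + 3)*(h^2 - 9*h + 20) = (h - 4)*(h + 3)*(h - 5)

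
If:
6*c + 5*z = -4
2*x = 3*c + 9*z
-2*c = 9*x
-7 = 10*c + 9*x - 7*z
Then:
No Solution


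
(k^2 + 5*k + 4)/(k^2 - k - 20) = (k + 1)/(k - 5)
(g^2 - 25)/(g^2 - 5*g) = (g + 5)/g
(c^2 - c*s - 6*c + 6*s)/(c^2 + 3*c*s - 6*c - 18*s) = (c - s)/(c + 3*s)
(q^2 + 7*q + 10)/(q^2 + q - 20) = (q + 2)/(q - 4)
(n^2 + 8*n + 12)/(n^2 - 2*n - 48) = (n + 2)/(n - 8)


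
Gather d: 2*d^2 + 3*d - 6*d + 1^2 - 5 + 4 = 2*d^2 - 3*d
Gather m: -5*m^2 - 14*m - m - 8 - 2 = -5*m^2 - 15*m - 10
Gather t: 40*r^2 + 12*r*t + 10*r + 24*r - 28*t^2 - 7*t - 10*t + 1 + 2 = 40*r^2 + 34*r - 28*t^2 + t*(12*r - 17) + 3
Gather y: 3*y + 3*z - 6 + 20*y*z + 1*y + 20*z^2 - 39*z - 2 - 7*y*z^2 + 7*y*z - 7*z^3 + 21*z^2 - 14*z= y*(-7*z^2 + 27*z + 4) - 7*z^3 + 41*z^2 - 50*z - 8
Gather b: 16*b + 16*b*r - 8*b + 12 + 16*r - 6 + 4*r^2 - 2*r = b*(16*r + 8) + 4*r^2 + 14*r + 6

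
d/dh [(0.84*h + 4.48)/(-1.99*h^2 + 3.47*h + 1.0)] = (1.6716*h^2 + 17.8304*h - 14.7056)/(3.9601*h^4 - 13.8106*h^3 + 8.0609*h^2 + 6.94*h + 1.0)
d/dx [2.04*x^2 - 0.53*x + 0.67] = 4.08*x - 0.53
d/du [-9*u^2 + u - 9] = 1 - 18*u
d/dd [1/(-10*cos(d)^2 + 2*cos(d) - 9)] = 2*(1 - 10*cos(d))*sin(d)/(10*cos(d)^2 - 2*cos(d) + 9)^2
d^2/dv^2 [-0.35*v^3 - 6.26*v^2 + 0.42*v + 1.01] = -2.1*v - 12.52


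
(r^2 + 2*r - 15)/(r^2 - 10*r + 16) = (r^2 + 2*r - 15)/(r^2 - 10*r + 16)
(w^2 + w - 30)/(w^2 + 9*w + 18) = (w - 5)/(w + 3)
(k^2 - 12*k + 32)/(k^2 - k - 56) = (k - 4)/(k + 7)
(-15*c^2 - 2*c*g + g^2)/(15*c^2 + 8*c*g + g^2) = (-5*c + g)/(5*c + g)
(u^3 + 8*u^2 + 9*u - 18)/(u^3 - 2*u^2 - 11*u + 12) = (u + 6)/(u - 4)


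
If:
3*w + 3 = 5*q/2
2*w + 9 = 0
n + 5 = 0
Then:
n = -5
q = -21/5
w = -9/2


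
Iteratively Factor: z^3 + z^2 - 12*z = (z)*(z^2 + z - 12) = z*(z - 3)*(z + 4)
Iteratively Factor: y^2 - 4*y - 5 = (y - 5)*(y + 1)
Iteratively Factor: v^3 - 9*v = (v)*(v^2 - 9) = v*(v - 3)*(v + 3)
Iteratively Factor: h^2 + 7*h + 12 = (h + 4)*(h + 3)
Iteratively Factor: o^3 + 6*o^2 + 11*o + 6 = (o + 1)*(o^2 + 5*o + 6) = (o + 1)*(o + 3)*(o + 2)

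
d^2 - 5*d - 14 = (d - 7)*(d + 2)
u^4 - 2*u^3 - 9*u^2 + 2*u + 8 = (u - 4)*(u - 1)*(u + 1)*(u + 2)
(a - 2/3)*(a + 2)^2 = a^3 + 10*a^2/3 + 4*a/3 - 8/3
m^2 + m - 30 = (m - 5)*(m + 6)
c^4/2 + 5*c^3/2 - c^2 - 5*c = c*(c/2 + sqrt(2)/2)*(c + 5)*(c - sqrt(2))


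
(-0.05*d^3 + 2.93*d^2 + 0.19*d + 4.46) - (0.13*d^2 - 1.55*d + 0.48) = -0.05*d^3 + 2.8*d^2 + 1.74*d + 3.98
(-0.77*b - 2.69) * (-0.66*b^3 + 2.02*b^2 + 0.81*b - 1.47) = 0.5082*b^4 + 0.22*b^3 - 6.0575*b^2 - 1.047*b + 3.9543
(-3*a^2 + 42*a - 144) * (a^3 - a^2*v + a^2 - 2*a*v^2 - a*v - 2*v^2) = -3*a^5 + 3*a^4*v + 39*a^4 + 6*a^3*v^2 - 39*a^3*v - 102*a^3 - 78*a^2*v^2 + 102*a^2*v - 144*a^2 + 204*a*v^2 + 144*a*v + 288*v^2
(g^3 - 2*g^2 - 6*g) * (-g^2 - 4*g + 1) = -g^5 - 2*g^4 + 15*g^3 + 22*g^2 - 6*g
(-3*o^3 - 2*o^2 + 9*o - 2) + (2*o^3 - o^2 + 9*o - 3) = -o^3 - 3*o^2 + 18*o - 5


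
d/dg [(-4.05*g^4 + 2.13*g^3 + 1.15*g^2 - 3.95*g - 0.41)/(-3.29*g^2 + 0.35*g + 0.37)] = (26.649*g^5 - 11.2602*g^4 - 4.503*g^3 - 10.2287*g^2 - 1.8468*g - 1.318)/(10.8241*g^4 - 2.303*g^3 - 2.3121*g^2 + 0.259*g + 0.1369)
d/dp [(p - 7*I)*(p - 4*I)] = 2*p - 11*I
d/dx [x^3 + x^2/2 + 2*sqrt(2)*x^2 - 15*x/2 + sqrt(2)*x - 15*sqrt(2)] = 3*x^2 + x + 4*sqrt(2)*x - 15/2 + sqrt(2)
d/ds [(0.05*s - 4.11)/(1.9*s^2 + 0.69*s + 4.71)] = (-0.095*s^2 + 15.618*s + 3.0714)/(3.61*s^4 + 2.622*s^3 + 18.3741*s^2 + 6.4998*s + 22.1841)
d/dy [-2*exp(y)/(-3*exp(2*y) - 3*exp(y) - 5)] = (10 - 6*exp(2*y))*exp(y)/(9*exp(4*y) + 18*exp(3*y) + 39*exp(2*y) + 30*exp(y) + 25)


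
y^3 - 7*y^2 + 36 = (y - 6)*(y - 3)*(y + 2)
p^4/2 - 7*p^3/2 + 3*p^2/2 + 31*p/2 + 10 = (p/2 + 1/2)*(p - 5)*(p - 4)*(p + 1)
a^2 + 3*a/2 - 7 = (a - 2)*(a + 7/2)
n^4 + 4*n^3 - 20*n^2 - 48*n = n*(n - 4)*(n + 2)*(n + 6)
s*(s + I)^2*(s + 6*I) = s^4 + 8*I*s^3 - 13*s^2 - 6*I*s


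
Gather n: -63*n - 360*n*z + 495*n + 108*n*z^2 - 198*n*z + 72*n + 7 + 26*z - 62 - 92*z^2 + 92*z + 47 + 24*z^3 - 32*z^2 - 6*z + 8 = n*(108*z^2 - 558*z + 504) + 24*z^3 - 124*z^2 + 112*z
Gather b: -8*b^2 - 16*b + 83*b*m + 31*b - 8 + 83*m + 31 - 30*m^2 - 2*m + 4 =-8*b^2 + b*(83*m + 15) - 30*m^2 + 81*m + 27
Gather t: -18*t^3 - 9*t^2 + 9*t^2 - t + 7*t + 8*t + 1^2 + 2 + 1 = -18*t^3 + 14*t + 4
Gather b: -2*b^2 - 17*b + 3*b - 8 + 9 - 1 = -2*b^2 - 14*b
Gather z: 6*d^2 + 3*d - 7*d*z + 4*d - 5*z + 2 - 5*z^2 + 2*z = 6*d^2 + 7*d - 5*z^2 + z*(-7*d - 3) + 2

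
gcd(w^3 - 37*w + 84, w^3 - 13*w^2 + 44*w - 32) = w - 4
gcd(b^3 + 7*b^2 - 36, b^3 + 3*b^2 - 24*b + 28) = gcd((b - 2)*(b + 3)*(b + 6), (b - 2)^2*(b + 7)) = b - 2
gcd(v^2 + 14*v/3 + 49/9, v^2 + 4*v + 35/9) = v + 7/3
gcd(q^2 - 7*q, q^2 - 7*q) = q^2 - 7*q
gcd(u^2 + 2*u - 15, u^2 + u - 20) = u + 5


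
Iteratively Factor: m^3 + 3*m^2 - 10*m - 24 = (m + 2)*(m^2 + m - 12) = (m + 2)*(m + 4)*(m - 3)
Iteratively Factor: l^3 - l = (l - 1)*(l^2 + l) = l*(l - 1)*(l + 1)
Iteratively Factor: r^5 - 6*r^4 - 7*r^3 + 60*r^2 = (r)*(r^4 - 6*r^3 - 7*r^2 + 60*r) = r*(r - 5)*(r^3 - r^2 - 12*r) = r*(r - 5)*(r + 3)*(r^2 - 4*r) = r^2*(r - 5)*(r + 3)*(r - 4)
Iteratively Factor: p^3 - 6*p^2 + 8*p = (p - 2)*(p^2 - 4*p) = (p - 4)*(p - 2)*(p)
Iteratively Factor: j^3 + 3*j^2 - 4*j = (j - 1)*(j^2 + 4*j) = (j - 1)*(j + 4)*(j)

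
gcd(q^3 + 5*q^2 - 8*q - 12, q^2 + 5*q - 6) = q + 6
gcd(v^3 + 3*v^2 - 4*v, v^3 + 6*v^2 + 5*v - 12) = v^2 + 3*v - 4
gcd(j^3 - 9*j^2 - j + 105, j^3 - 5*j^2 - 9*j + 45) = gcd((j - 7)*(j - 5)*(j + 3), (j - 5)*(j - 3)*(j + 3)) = j^2 - 2*j - 15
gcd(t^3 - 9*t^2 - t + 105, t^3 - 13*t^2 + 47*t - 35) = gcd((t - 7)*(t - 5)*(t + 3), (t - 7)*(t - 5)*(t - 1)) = t^2 - 12*t + 35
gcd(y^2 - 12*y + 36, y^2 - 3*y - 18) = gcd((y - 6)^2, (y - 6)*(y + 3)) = y - 6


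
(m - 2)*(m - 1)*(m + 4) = m^3 + m^2 - 10*m + 8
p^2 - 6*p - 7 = (p - 7)*(p + 1)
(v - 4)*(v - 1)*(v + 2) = v^3 - 3*v^2 - 6*v + 8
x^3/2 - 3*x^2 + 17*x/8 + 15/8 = (x/2 + 1/4)*(x - 5)*(x - 3/2)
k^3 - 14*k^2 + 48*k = k*(k - 8)*(k - 6)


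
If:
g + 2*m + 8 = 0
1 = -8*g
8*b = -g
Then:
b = 1/64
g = -1/8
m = -63/16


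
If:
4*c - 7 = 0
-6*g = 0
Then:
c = 7/4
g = 0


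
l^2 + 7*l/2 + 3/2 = (l + 1/2)*(l + 3)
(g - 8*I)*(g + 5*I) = g^2 - 3*I*g + 40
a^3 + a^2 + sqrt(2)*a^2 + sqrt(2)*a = a*(a + 1)*(a + sqrt(2))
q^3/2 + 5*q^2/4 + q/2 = q*(q/2 + 1)*(q + 1/2)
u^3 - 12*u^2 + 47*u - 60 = (u - 5)*(u - 4)*(u - 3)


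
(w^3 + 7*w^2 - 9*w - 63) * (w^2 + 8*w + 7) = w^5 + 15*w^4 + 54*w^3 - 86*w^2 - 567*w - 441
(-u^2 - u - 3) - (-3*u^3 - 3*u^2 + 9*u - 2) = 3*u^3 + 2*u^2 - 10*u - 1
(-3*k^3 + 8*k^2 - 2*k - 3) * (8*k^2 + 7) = -24*k^5 + 64*k^4 - 37*k^3 + 32*k^2 - 14*k - 21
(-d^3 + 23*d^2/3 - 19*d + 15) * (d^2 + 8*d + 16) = -d^5 - d^4/3 + 79*d^3/3 - 43*d^2/3 - 184*d + 240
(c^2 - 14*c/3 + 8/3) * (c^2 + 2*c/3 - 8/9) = c^4 - 4*c^3 - 4*c^2/3 + 160*c/27 - 64/27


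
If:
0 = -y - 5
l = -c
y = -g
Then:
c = -l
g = 5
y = -5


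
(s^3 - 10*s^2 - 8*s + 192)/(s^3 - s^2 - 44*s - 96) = (s - 6)/(s + 3)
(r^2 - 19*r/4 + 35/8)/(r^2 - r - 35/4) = (4*r - 5)/(2*(2*r + 5))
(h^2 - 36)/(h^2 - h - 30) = (h + 6)/(h + 5)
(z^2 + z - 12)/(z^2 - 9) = (z + 4)/(z + 3)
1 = 1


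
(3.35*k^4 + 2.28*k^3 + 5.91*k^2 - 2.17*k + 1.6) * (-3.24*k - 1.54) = -10.854*k^5 - 12.5462*k^4 - 22.6596*k^3 - 2.0706*k^2 - 1.8422*k - 2.464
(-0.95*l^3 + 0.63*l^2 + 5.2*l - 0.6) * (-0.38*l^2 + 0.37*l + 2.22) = 0.361*l^5 - 0.5909*l^4 - 3.8519*l^3 + 3.5506*l^2 + 11.322*l - 1.332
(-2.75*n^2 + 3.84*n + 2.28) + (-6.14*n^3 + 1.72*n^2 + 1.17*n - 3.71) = -6.14*n^3 - 1.03*n^2 + 5.01*n - 1.43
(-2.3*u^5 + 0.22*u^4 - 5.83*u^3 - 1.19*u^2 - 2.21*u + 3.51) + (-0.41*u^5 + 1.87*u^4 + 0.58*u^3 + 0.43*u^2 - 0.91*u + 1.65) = -2.71*u^5 + 2.09*u^4 - 5.25*u^3 - 0.76*u^2 - 3.12*u + 5.16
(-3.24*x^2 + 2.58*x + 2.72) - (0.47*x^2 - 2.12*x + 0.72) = -3.71*x^2 + 4.7*x + 2.0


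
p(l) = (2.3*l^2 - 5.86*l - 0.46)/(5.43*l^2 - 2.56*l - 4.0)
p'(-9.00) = 0.01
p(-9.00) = 0.52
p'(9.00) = 0.01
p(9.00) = 0.32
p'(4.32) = 0.06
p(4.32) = 0.20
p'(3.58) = 0.10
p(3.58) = 0.14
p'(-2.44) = 0.18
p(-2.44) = 0.80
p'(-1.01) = 3.66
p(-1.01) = 1.89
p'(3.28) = 0.12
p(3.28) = 0.11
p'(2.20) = 0.43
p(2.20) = -0.13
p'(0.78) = 3.80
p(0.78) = 1.35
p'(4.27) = 0.06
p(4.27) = 0.20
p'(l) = (2.56 - 10.86*l)*(2.3*l^2 - 5.86*l - 0.46)/(5.43*l^2 - 2.56*l - 4.0)^2 + (4.6*l - 5.86)/(5.43*l^2 - 2.56*l - 4.0) = (25.9318*l^2 - 13.4044*l + 22.2624)/(29.4849*l^4 - 27.8016*l^3 - 36.8864*l^2 + 20.48*l + 16.0)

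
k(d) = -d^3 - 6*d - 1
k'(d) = -3*d^2 - 6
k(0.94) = -7.47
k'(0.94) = -8.65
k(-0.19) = 0.15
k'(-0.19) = -6.11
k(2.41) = -29.46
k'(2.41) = -23.42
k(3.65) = -71.53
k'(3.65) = -45.97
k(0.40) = -3.46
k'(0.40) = -6.48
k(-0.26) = 0.58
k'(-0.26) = -6.20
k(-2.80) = 37.75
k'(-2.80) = -29.52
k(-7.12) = 402.66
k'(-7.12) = -158.08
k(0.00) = -1.00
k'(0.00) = -6.00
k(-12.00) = 1799.00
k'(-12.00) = -438.00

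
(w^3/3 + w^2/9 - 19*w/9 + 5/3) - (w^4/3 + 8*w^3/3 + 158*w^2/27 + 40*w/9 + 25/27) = -w^4/3 - 7*w^3/3 - 155*w^2/27 - 59*w/9 + 20/27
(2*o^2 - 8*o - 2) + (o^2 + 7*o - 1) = 3*o^2 - o - 3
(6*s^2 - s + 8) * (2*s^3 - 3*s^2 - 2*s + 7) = 12*s^5 - 20*s^4 + 7*s^3 + 20*s^2 - 23*s + 56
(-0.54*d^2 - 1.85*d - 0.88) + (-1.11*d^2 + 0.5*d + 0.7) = -1.65*d^2 - 1.35*d - 0.18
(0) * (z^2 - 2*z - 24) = 0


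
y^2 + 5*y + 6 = (y + 2)*(y + 3)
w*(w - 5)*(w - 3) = w^3 - 8*w^2 + 15*w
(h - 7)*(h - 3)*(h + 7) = h^3 - 3*h^2 - 49*h + 147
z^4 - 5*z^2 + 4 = (z - 2)*(z - 1)*(z + 1)*(z + 2)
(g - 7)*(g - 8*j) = g^2 - 8*g*j - 7*g + 56*j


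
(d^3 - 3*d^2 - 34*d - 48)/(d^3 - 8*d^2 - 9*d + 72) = (d + 2)/(d - 3)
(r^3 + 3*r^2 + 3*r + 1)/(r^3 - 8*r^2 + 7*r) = (r^3 + 3*r^2 + 3*r + 1)/(r*(r^2 - 8*r + 7))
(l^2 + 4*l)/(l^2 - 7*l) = (l + 4)/(l - 7)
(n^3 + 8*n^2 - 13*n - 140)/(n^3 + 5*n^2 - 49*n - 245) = (n - 4)/(n - 7)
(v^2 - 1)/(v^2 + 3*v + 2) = (v - 1)/(v + 2)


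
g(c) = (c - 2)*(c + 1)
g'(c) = 2*c - 1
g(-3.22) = 11.59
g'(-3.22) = -7.44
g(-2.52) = 6.87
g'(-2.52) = -6.04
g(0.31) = -2.21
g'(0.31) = -0.38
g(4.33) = 12.42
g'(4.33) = 7.66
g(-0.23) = -1.72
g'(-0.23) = -1.46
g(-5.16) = 29.79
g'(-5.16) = -11.32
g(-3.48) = 13.59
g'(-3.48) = -7.96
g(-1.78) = 2.95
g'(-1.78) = -4.56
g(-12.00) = 154.00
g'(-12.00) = -25.00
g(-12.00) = 154.00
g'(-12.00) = -25.00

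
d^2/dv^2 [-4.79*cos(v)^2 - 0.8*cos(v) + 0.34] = 0.8*cos(v) + 9.58*cos(2*v)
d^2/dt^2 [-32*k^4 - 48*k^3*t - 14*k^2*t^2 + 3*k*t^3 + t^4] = -28*k^2 + 18*k*t + 12*t^2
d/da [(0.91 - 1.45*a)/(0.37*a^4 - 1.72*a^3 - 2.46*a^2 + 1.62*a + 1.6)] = (1.6095*a^4 - 6.3348*a^3 + 1.1286*a^2 + 4.4772*a - 3.7942)/(0.1369*a^8 - 1.2728*a^7 + 1.138*a^6 + 9.6612*a^5 + 1.6628*a^4 - 13.4744*a^3 - 5.2476*a^2 + 5.184*a + 2.56)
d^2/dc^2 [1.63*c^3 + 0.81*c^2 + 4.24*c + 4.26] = 9.78*c + 1.62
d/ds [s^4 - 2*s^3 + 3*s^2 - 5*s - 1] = 4*s^3 - 6*s^2 + 6*s - 5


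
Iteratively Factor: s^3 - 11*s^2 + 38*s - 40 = (s - 5)*(s^2 - 6*s + 8) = (s - 5)*(s - 2)*(s - 4)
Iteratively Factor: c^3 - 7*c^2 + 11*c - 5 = (c - 5)*(c^2 - 2*c + 1) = (c - 5)*(c - 1)*(c - 1)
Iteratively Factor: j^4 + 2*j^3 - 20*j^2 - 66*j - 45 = (j + 3)*(j^3 - j^2 - 17*j - 15) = (j - 5)*(j + 3)*(j^2 + 4*j + 3) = (j - 5)*(j + 3)^2*(j + 1)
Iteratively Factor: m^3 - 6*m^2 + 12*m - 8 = (m - 2)*(m^2 - 4*m + 4) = (m - 2)^2*(m - 2)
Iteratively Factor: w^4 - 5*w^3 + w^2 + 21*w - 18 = (w + 2)*(w^3 - 7*w^2 + 15*w - 9) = (w - 1)*(w + 2)*(w^2 - 6*w + 9) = (w - 3)*(w - 1)*(w + 2)*(w - 3)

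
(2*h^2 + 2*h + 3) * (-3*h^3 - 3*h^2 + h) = -6*h^5 - 12*h^4 - 13*h^3 - 7*h^2 + 3*h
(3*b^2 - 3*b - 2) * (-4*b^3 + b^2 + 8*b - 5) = -12*b^5 + 15*b^4 + 29*b^3 - 41*b^2 - b + 10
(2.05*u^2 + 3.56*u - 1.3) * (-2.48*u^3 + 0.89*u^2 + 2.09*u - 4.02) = -5.084*u^5 - 7.0043*u^4 + 10.6769*u^3 - 1.9576*u^2 - 17.0282*u + 5.226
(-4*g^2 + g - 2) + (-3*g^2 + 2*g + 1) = -7*g^2 + 3*g - 1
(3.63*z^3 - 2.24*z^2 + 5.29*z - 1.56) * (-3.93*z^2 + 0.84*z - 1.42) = -14.2659*z^5 + 11.8524*z^4 - 27.8259*z^3 + 13.7552*z^2 - 8.8222*z + 2.2152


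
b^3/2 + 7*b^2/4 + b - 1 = (b/2 + 1)*(b - 1/2)*(b + 2)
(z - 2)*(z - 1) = z^2 - 3*z + 2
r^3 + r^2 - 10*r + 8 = (r - 2)*(r - 1)*(r + 4)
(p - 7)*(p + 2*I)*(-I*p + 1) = -I*p^3 + 3*p^2 + 7*I*p^2 - 21*p + 2*I*p - 14*I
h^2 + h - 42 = (h - 6)*(h + 7)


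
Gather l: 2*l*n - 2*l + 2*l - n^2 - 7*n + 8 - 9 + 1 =2*l*n - n^2 - 7*n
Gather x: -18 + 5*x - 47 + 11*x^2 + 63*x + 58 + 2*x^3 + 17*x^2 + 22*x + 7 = 2*x^3 + 28*x^2 + 90*x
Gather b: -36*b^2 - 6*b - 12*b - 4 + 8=-36*b^2 - 18*b + 4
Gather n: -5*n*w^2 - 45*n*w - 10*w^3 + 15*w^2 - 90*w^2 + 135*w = n*(-5*w^2 - 45*w) - 10*w^3 - 75*w^2 + 135*w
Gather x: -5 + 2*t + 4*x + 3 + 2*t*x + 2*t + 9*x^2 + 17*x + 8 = 4*t + 9*x^2 + x*(2*t + 21) + 6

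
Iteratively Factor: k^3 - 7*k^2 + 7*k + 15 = (k - 5)*(k^2 - 2*k - 3) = (k - 5)*(k - 3)*(k + 1)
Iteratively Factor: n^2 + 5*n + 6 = (n + 2)*(n + 3)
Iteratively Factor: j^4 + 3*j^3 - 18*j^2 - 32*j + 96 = (j - 3)*(j^3 + 6*j^2 - 32) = (j - 3)*(j + 4)*(j^2 + 2*j - 8) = (j - 3)*(j + 4)^2*(j - 2)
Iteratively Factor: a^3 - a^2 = (a)*(a^2 - a) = a*(a - 1)*(a)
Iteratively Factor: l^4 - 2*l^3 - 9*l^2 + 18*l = (l)*(l^3 - 2*l^2 - 9*l + 18) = l*(l - 3)*(l^2 + l - 6) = l*(l - 3)*(l + 3)*(l - 2)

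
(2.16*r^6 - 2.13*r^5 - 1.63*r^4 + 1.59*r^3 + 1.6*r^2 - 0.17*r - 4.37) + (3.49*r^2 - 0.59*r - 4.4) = 2.16*r^6 - 2.13*r^5 - 1.63*r^4 + 1.59*r^3 + 5.09*r^2 - 0.76*r - 8.77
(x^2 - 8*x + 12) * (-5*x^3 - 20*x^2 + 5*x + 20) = -5*x^5 + 20*x^4 + 105*x^3 - 260*x^2 - 100*x + 240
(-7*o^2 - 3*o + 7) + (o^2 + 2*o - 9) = -6*o^2 - o - 2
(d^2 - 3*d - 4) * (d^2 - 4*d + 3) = d^4 - 7*d^3 + 11*d^2 + 7*d - 12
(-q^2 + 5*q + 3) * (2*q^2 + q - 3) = -2*q^4 + 9*q^3 + 14*q^2 - 12*q - 9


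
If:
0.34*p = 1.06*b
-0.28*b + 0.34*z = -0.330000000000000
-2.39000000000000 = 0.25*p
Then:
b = -3.07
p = -9.56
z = -3.50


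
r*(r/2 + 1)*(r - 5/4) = r^3/2 + 3*r^2/8 - 5*r/4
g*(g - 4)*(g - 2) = g^3 - 6*g^2 + 8*g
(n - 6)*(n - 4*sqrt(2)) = n^2 - 6*n - 4*sqrt(2)*n + 24*sqrt(2)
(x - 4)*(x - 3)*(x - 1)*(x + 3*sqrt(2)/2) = x^4 - 8*x^3 + 3*sqrt(2)*x^3/2 - 12*sqrt(2)*x^2 + 19*x^2 - 12*x + 57*sqrt(2)*x/2 - 18*sqrt(2)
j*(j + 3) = j^2 + 3*j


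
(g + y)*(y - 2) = g*y - 2*g + y^2 - 2*y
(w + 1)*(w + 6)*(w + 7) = w^3 + 14*w^2 + 55*w + 42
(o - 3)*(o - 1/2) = o^2 - 7*o/2 + 3/2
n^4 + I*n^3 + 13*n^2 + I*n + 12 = (n - 3*I)*(n - I)*(n + I)*(n + 4*I)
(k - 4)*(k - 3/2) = k^2 - 11*k/2 + 6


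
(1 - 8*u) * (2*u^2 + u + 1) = -16*u^3 - 6*u^2 - 7*u + 1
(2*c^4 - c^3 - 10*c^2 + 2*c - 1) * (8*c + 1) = 16*c^5 - 6*c^4 - 81*c^3 + 6*c^2 - 6*c - 1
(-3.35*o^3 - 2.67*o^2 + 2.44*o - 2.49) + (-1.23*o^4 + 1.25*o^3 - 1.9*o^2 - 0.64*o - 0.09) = -1.23*o^4 - 2.1*o^3 - 4.57*o^2 + 1.8*o - 2.58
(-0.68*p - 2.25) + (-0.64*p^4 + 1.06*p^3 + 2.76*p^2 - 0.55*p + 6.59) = -0.64*p^4 + 1.06*p^3 + 2.76*p^2 - 1.23*p + 4.34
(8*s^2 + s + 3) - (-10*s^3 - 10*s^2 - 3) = 10*s^3 + 18*s^2 + s + 6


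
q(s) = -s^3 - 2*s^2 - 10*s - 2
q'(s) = -3*s^2 - 4*s - 10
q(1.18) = -18.23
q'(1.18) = -18.90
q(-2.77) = 31.61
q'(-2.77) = -21.94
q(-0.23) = 0.21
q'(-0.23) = -9.24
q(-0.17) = -0.35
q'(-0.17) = -9.41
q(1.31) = -20.78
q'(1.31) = -20.39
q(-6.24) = 225.50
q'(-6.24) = -101.85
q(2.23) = -45.34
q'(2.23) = -33.84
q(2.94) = -74.10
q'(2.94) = -47.69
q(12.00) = -2138.00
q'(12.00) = -490.00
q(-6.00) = 202.00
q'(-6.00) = -94.00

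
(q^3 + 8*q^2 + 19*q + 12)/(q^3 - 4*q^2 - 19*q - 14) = (q^2 + 7*q + 12)/(q^2 - 5*q - 14)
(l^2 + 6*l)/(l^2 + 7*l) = (l + 6)/(l + 7)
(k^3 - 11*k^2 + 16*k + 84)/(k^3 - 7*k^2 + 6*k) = (k^2 - 5*k - 14)/(k*(k - 1))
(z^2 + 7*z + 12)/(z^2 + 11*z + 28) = (z + 3)/(z + 7)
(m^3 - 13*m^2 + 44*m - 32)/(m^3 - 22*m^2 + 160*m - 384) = (m^2 - 5*m + 4)/(m^2 - 14*m + 48)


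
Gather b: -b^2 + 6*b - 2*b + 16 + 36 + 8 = -b^2 + 4*b + 60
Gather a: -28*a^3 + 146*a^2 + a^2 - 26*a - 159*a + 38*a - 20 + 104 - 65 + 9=-28*a^3 + 147*a^2 - 147*a + 28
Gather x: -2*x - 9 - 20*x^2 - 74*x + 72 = -20*x^2 - 76*x + 63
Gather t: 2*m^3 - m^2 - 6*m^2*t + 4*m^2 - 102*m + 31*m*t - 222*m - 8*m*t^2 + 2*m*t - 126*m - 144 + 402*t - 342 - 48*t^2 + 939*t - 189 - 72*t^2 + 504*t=2*m^3 + 3*m^2 - 450*m + t^2*(-8*m - 120) + t*(-6*m^2 + 33*m + 1845) - 675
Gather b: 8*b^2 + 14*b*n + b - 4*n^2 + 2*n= 8*b^2 + b*(14*n + 1) - 4*n^2 + 2*n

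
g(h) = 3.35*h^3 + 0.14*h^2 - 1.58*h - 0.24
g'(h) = 10.05*h^2 + 0.28*h - 1.58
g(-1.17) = -3.57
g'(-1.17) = 11.85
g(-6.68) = -982.00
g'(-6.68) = 445.00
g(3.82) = 182.51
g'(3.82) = 146.14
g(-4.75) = -348.60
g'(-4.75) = 223.84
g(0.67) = -0.23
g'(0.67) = 3.12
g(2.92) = 79.75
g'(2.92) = 84.93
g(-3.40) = -124.92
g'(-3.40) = 113.65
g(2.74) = 65.39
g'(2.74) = 74.64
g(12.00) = 5789.76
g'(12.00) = 1448.98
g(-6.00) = -709.32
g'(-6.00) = 358.54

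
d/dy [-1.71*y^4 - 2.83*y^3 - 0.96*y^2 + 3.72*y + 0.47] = -6.84*y^3 - 8.49*y^2 - 1.92*y + 3.72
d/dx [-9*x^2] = -18*x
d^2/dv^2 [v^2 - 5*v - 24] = 2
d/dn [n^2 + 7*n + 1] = 2*n + 7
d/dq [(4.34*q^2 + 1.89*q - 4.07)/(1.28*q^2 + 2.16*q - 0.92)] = (6.9552*q^2 + 2.4336*q + 7.0524)/(1.6384*q^4 + 5.5296*q^3 + 2.3104*q^2 - 3.9744*q + 0.8464)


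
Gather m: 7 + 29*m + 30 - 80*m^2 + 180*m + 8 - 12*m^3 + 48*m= -12*m^3 - 80*m^2 + 257*m + 45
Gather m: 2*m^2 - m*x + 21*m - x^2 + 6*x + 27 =2*m^2 + m*(21 - x) - x^2 + 6*x + 27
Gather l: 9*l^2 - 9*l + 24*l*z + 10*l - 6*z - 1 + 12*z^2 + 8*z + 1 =9*l^2 + l*(24*z + 1) + 12*z^2 + 2*z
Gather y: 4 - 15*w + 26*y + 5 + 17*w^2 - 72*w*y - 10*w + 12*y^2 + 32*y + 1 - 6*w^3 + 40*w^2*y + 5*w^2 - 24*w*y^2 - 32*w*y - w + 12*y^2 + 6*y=-6*w^3 + 22*w^2 - 26*w + y^2*(24 - 24*w) + y*(40*w^2 - 104*w + 64) + 10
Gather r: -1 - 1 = -2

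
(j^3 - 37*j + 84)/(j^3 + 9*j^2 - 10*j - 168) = (j - 3)/(j + 6)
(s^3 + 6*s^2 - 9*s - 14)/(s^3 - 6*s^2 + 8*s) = (s^2 + 8*s + 7)/(s*(s - 4))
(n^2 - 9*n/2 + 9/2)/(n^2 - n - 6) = (n - 3/2)/(n + 2)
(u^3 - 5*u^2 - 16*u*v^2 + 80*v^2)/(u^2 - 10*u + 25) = (u^2 - 16*v^2)/(u - 5)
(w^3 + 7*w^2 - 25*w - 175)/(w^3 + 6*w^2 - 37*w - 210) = (w - 5)/(w - 6)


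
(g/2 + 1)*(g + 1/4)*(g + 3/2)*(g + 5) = g^4/2 + 35*g^3/8 + 181*g^2/16 + 161*g/16 + 15/8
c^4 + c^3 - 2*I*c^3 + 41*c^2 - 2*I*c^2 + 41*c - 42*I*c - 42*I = (c + 1)*(c - 7*I)*(c - I)*(c + 6*I)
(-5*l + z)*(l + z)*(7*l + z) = -35*l^3 - 33*l^2*z + 3*l*z^2 + z^3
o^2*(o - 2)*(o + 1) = o^4 - o^3 - 2*o^2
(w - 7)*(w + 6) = w^2 - w - 42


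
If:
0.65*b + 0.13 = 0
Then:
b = -0.20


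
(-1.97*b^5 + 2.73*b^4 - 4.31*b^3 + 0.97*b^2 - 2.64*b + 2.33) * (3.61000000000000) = -7.1117*b^5 + 9.8553*b^4 - 15.5591*b^3 + 3.5017*b^2 - 9.5304*b + 8.4113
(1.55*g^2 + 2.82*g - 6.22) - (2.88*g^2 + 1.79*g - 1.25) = -1.33*g^2 + 1.03*g - 4.97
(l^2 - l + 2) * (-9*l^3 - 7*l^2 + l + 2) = -9*l^5 + 2*l^4 - 10*l^3 - 13*l^2 + 4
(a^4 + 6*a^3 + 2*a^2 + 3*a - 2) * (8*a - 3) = 8*a^5 + 45*a^4 - 2*a^3 + 18*a^2 - 25*a + 6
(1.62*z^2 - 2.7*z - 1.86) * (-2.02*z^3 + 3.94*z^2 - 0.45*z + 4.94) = -3.2724*z^5 + 11.8368*z^4 - 7.6098*z^3 + 1.8894*z^2 - 12.501*z - 9.1884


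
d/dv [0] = 0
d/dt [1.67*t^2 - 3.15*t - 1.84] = 3.34*t - 3.15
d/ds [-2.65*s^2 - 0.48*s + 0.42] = -5.3*s - 0.48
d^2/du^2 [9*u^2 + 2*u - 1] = 18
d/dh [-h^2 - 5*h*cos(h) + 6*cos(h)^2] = 5*h*sin(h) - 2*h - 6*sin(2*h) - 5*cos(h)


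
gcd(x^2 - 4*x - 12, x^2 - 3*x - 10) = x + 2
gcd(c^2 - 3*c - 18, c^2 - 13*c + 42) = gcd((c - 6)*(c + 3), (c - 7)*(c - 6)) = c - 6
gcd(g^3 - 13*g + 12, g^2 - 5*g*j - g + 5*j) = g - 1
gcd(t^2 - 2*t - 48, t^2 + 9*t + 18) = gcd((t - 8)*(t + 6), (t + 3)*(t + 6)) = t + 6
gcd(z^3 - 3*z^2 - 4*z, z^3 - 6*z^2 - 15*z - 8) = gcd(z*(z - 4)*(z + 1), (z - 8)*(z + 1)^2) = z + 1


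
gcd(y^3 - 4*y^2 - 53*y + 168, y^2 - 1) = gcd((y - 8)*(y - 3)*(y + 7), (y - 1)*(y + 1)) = 1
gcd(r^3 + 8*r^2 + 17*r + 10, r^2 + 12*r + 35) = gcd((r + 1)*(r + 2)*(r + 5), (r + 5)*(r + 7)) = r + 5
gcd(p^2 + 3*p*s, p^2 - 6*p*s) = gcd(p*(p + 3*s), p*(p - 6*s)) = p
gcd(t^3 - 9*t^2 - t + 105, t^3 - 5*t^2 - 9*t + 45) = t^2 - 2*t - 15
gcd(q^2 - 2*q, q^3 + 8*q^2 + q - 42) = q - 2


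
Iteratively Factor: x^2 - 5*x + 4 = (x - 1)*(x - 4)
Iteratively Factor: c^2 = (c)*(c)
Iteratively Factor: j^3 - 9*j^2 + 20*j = (j - 5)*(j^2 - 4*j) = j*(j - 5)*(j - 4)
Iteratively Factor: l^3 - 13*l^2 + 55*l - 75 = (l - 5)*(l^2 - 8*l + 15) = (l - 5)*(l - 3)*(l - 5)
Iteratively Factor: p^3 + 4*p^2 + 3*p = (p + 1)*(p^2 + 3*p) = (p + 1)*(p + 3)*(p)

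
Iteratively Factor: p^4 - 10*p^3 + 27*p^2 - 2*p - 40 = (p - 4)*(p^3 - 6*p^2 + 3*p + 10) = (p - 4)*(p - 2)*(p^2 - 4*p - 5) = (p - 5)*(p - 4)*(p - 2)*(p + 1)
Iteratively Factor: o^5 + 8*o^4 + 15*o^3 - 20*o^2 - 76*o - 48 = (o + 2)*(o^4 + 6*o^3 + 3*o^2 - 26*o - 24) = (o + 2)*(o + 4)*(o^3 + 2*o^2 - 5*o - 6) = (o + 2)*(o + 3)*(o + 4)*(o^2 - o - 2) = (o + 1)*(o + 2)*(o + 3)*(o + 4)*(o - 2)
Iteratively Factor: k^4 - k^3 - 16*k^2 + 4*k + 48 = (k - 2)*(k^3 + k^2 - 14*k - 24) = (k - 2)*(k + 3)*(k^2 - 2*k - 8) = (k - 4)*(k - 2)*(k + 3)*(k + 2)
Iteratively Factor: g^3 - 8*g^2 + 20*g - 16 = (g - 2)*(g^2 - 6*g + 8) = (g - 2)^2*(g - 4)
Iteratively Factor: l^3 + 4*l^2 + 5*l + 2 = (l + 2)*(l^2 + 2*l + 1) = (l + 1)*(l + 2)*(l + 1)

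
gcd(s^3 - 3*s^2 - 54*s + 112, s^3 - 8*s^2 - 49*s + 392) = s^2 - s - 56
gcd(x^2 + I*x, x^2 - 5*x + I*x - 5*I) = x + I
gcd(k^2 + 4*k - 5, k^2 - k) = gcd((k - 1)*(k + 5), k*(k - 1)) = k - 1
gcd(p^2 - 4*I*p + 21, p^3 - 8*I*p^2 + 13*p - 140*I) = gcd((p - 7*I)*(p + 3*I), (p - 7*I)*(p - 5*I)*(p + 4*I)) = p - 7*I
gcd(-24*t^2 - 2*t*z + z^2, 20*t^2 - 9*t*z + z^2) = 1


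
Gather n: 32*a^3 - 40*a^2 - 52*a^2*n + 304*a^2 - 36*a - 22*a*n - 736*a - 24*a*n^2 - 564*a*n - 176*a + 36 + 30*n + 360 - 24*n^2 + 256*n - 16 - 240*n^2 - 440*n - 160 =32*a^3 + 264*a^2 - 948*a + n^2*(-24*a - 264) + n*(-52*a^2 - 586*a - 154) + 220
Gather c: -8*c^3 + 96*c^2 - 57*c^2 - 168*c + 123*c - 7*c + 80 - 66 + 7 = -8*c^3 + 39*c^2 - 52*c + 21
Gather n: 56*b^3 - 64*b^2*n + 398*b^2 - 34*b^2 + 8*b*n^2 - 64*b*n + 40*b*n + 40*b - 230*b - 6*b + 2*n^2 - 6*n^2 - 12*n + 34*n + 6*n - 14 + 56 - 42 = 56*b^3 + 364*b^2 - 196*b + n^2*(8*b - 4) + n*(-64*b^2 - 24*b + 28)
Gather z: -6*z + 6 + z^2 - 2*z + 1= z^2 - 8*z + 7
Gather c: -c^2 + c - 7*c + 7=-c^2 - 6*c + 7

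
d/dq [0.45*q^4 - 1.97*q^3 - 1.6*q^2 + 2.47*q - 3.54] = 1.8*q^3 - 5.91*q^2 - 3.2*q + 2.47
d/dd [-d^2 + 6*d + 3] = 6 - 2*d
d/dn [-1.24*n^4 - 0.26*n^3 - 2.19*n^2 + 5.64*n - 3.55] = -4.96*n^3 - 0.78*n^2 - 4.38*n + 5.64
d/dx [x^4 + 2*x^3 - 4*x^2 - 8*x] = 4*x^3 + 6*x^2 - 8*x - 8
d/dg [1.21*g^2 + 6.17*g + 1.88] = 2.42*g + 6.17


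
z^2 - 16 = (z - 4)*(z + 4)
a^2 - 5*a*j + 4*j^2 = (a - 4*j)*(a - j)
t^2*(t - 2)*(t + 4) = t^4 + 2*t^3 - 8*t^2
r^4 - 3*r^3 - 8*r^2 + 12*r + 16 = (r - 4)*(r - 2)*(r + 1)*(r + 2)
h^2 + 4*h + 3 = (h + 1)*(h + 3)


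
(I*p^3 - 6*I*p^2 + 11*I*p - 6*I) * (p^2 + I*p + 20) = I*p^5 - p^4 - 6*I*p^4 + 6*p^3 + 31*I*p^3 - 11*p^2 - 126*I*p^2 + 6*p + 220*I*p - 120*I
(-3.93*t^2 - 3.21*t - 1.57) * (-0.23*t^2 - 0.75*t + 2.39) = 0.9039*t^4 + 3.6858*t^3 - 6.6241*t^2 - 6.4944*t - 3.7523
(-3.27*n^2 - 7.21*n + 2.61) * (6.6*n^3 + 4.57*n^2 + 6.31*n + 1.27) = -21.582*n^5 - 62.5299*n^4 - 36.3574*n^3 - 37.7203*n^2 + 7.3124*n + 3.3147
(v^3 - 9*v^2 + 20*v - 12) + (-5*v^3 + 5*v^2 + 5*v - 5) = -4*v^3 - 4*v^2 + 25*v - 17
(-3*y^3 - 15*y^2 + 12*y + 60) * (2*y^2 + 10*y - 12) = -6*y^5 - 60*y^4 - 90*y^3 + 420*y^2 + 456*y - 720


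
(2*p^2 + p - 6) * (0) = 0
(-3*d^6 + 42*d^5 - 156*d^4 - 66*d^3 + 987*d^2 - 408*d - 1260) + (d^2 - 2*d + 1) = -3*d^6 + 42*d^5 - 156*d^4 - 66*d^3 + 988*d^2 - 410*d - 1259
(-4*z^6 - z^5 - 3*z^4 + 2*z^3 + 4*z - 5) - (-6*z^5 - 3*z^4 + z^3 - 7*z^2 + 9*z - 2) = -4*z^6 + 5*z^5 + z^3 + 7*z^2 - 5*z - 3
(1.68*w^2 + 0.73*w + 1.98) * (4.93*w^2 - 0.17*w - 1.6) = 8.2824*w^4 + 3.3133*w^3 + 6.9493*w^2 - 1.5046*w - 3.168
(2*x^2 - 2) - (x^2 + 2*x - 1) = x^2 - 2*x - 1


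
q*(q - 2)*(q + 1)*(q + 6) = q^4 + 5*q^3 - 8*q^2 - 12*q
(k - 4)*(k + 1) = k^2 - 3*k - 4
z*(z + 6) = z^2 + 6*z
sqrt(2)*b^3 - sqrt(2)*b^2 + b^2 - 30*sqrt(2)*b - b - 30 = (b - 6)*(b + 5)*(sqrt(2)*b + 1)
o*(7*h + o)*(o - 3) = 7*h*o^2 - 21*h*o + o^3 - 3*o^2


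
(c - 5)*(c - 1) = c^2 - 6*c + 5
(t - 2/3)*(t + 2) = t^2 + 4*t/3 - 4/3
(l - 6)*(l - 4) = l^2 - 10*l + 24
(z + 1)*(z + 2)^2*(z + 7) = z^4 + 12*z^3 + 43*z^2 + 60*z + 28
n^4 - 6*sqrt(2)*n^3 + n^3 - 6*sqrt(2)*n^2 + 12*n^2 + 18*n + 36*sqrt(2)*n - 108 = (n - 2)*(n + 3)*(n - 3*sqrt(2))^2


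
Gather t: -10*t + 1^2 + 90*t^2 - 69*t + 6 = 90*t^2 - 79*t + 7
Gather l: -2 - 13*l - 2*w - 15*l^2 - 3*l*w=-15*l^2 + l*(-3*w - 13) - 2*w - 2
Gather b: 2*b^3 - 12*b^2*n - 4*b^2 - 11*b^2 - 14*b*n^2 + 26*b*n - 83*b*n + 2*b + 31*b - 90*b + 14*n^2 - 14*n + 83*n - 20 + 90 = 2*b^3 + b^2*(-12*n - 15) + b*(-14*n^2 - 57*n - 57) + 14*n^2 + 69*n + 70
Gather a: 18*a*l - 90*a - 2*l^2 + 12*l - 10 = a*(18*l - 90) - 2*l^2 + 12*l - 10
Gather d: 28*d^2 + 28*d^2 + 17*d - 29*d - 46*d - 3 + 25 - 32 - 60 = 56*d^2 - 58*d - 70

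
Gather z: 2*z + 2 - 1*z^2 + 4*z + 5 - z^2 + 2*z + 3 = -2*z^2 + 8*z + 10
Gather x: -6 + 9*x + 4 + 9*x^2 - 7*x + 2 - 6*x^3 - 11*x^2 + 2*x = -6*x^3 - 2*x^2 + 4*x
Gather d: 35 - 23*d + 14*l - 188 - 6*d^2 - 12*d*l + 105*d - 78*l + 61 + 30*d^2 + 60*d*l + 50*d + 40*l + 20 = 24*d^2 + d*(48*l + 132) - 24*l - 72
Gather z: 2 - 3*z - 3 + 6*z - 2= 3*z - 3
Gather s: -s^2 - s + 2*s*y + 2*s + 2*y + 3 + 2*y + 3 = -s^2 + s*(2*y + 1) + 4*y + 6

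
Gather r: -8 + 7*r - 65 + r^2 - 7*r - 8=r^2 - 81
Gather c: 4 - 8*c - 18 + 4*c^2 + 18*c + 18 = 4*c^2 + 10*c + 4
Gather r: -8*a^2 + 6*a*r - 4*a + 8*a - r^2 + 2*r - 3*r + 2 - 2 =-8*a^2 + 4*a - r^2 + r*(6*a - 1)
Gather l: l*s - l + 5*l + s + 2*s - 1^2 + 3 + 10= l*(s + 4) + 3*s + 12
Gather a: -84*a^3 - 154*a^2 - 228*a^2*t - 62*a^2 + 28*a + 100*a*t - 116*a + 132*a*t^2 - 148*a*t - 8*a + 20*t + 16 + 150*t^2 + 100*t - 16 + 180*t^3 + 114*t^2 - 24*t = -84*a^3 + a^2*(-228*t - 216) + a*(132*t^2 - 48*t - 96) + 180*t^3 + 264*t^2 + 96*t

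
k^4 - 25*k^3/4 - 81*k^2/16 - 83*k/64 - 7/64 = (k - 7)*(k + 1/4)^3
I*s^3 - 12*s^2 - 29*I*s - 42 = (s + 6*I)*(s + 7*I)*(I*s + 1)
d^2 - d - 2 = (d - 2)*(d + 1)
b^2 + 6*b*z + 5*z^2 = (b + z)*(b + 5*z)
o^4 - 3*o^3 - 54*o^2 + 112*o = o*(o - 8)*(o - 2)*(o + 7)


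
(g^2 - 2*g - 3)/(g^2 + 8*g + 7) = (g - 3)/(g + 7)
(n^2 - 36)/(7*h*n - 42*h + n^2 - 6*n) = (n + 6)/(7*h + n)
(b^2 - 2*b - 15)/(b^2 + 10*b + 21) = (b - 5)/(b + 7)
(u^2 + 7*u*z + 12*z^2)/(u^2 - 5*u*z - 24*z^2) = (-u - 4*z)/(-u + 8*z)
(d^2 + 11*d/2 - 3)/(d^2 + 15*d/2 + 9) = (2*d - 1)/(2*d + 3)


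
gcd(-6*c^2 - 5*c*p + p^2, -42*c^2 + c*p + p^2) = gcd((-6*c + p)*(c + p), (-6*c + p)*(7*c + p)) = -6*c + p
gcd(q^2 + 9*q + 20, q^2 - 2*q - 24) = q + 4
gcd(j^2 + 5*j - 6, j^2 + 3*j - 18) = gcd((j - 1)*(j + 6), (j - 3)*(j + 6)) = j + 6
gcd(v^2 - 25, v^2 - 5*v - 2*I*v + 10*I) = v - 5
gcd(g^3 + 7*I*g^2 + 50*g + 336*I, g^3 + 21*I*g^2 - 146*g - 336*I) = g^2 + 14*I*g - 48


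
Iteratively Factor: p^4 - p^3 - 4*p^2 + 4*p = (p + 2)*(p^3 - 3*p^2 + 2*p) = (p - 1)*(p + 2)*(p^2 - 2*p) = (p - 2)*(p - 1)*(p + 2)*(p)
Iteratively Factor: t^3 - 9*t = (t + 3)*(t^2 - 3*t) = t*(t + 3)*(t - 3)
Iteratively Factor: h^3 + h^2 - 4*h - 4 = (h - 2)*(h^2 + 3*h + 2) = (h - 2)*(h + 1)*(h + 2)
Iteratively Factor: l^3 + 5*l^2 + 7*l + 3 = (l + 1)*(l^2 + 4*l + 3) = (l + 1)*(l + 3)*(l + 1)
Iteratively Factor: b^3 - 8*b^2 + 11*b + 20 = (b + 1)*(b^2 - 9*b + 20) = (b - 5)*(b + 1)*(b - 4)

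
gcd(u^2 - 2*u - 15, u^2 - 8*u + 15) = u - 5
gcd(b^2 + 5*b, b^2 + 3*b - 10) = b + 5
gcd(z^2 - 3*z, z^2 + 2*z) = z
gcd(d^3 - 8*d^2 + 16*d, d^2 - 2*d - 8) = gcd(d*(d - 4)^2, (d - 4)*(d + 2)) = d - 4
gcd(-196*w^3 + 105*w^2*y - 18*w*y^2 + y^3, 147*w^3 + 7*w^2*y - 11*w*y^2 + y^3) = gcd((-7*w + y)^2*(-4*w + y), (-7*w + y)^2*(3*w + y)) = 49*w^2 - 14*w*y + y^2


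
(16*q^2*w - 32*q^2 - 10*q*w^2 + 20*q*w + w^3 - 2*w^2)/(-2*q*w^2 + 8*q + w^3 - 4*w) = (-8*q + w)/(w + 2)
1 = 1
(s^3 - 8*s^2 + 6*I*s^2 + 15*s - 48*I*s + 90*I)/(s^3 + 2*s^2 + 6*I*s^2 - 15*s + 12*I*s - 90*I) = (s - 5)/(s + 5)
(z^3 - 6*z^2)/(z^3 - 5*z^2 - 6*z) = z/(z + 1)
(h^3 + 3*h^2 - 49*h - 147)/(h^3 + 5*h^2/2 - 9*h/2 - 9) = 2*(h^2 - 49)/(2*h^2 - h - 6)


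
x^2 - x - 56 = (x - 8)*(x + 7)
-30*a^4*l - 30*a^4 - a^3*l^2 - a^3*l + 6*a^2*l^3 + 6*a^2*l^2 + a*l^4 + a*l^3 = (-2*a + l)*(3*a + l)*(5*a + l)*(a*l + a)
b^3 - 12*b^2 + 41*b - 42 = (b - 7)*(b - 3)*(b - 2)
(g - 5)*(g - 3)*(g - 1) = g^3 - 9*g^2 + 23*g - 15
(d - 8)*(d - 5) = d^2 - 13*d + 40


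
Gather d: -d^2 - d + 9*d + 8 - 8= -d^2 + 8*d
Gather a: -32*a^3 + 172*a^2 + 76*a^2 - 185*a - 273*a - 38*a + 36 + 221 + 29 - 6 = -32*a^3 + 248*a^2 - 496*a + 280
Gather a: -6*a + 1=1 - 6*a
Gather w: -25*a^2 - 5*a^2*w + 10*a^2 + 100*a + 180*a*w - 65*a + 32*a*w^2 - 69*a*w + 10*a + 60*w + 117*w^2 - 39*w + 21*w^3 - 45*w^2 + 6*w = -15*a^2 + 45*a + 21*w^3 + w^2*(32*a + 72) + w*(-5*a^2 + 111*a + 27)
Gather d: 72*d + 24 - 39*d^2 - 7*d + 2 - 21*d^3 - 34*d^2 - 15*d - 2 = -21*d^3 - 73*d^2 + 50*d + 24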